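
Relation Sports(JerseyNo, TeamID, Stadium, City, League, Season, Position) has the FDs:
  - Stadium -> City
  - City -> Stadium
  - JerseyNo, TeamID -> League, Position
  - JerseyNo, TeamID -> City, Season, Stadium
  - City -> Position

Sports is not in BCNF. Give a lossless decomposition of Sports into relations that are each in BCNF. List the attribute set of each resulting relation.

{City, Position, Stadium}; {JerseyNo, League, Season, Stadium, TeamID}

Candidate key of the original relation: {JerseyNo, TeamID}.
{City, JerseyNo, League, Position, Season, Stadium, TeamID}: {Stadium} determines {City, Position, Stadium} here but is not a superkey — split on Stadium -> City, Position, giving {City, Position, Stadium} and {JerseyNo, League, Season, Stadium, TeamID}.
{City, Position, Stadium} is in BCNF.
{JerseyNo, League, Season, Stadium, TeamID} is in BCNF.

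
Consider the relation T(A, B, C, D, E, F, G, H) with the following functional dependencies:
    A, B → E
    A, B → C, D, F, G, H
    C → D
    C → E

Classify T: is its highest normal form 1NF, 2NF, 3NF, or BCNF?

Candidate key: {A, B}. Prime attributes: {A, B}.
C → D: {C}⁺ = {C, D, E}, which is not all of the attributes, so the left side is not a superkey — BCNF is violated.
Because {D} is non-prime and the left side of C → D is not a superkey, the relation is not in 3NF.
No non-prime attribute depends on a proper subset of any candidate key, so 2NF holds.

2NF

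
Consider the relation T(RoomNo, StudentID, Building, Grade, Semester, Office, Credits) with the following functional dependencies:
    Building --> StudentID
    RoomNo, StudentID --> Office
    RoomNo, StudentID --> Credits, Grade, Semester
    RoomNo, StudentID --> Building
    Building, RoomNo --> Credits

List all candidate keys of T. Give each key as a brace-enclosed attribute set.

{Building, RoomNo}, {RoomNo, StudentID}

Attributes never on any right-hand side: {RoomNo} — every candidate key must contain it.
{Building, RoomNo}⁺ = {Building, Credits, Grade, Office, RoomNo, Semester, StudentID} — all of the relation — so {Building, RoomNo} is a candidate key.
{RoomNo, StudentID}⁺ = {Building, Credits, Grade, Office, RoomNo, Semester, StudentID} — all of the relation — so {RoomNo, StudentID} is a candidate key.
No proper subset of any of these is a key, and no other minimal superkey exists.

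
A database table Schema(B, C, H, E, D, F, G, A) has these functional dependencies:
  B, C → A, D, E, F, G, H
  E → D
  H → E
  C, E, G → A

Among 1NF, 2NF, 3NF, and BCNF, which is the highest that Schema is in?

Candidate key: {B, C}. Prime attributes: {B, C}.
For E → D we have {E}⁺ = {D, E}; {E} is not a superkey, so BCNF fails.
Because {D} is non-prime and the left side of E → D is not a superkey, the relation is not in 3NF.
Checking every proper subset of each key, none determines a non-prime attribute — 2NF is satisfied.

2NF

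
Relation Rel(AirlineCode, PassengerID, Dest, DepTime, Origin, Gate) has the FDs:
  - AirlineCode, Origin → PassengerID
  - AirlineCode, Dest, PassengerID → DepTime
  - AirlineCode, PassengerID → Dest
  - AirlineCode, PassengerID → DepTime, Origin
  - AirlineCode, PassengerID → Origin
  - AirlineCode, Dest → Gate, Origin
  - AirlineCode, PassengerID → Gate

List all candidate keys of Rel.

{AirlineCode, Dest}, {AirlineCode, Origin}, {AirlineCode, PassengerID}

{AirlineCode} never appears on the right of any FD, so every key must include it.
{AirlineCode, Dest}⁺ = {AirlineCode, DepTime, Dest, Gate, Origin, PassengerID} — all of the relation — so {AirlineCode, Dest} is a candidate key.
{AirlineCode, Origin}⁺ = {AirlineCode, DepTime, Dest, Gate, Origin, PassengerID} — all of the relation — so {AirlineCode, Origin} is a candidate key.
{AirlineCode, PassengerID}⁺ = {AirlineCode, DepTime, Dest, Gate, Origin, PassengerID} — all of the relation — so {AirlineCode, PassengerID} is a candidate key.
These are minimal and exhaustive — every other superkey contains one of them.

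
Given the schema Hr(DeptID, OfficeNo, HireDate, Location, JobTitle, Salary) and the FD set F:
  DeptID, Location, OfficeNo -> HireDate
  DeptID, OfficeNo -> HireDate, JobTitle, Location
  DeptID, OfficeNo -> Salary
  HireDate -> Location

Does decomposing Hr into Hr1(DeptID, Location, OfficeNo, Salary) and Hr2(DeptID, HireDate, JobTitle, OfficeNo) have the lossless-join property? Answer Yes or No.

The shared attributes are {DeptID, OfficeNo} and {DeptID, OfficeNo}⁺ = {DeptID, HireDate, JobTitle, Location, OfficeNo, Salary}.
Since Hr1 ⊆ {DeptID, HireDate, JobTitle, Location, OfficeNo, Salary}, the intersection is a superkey of Hr1; the decomposition is lossless.

Yes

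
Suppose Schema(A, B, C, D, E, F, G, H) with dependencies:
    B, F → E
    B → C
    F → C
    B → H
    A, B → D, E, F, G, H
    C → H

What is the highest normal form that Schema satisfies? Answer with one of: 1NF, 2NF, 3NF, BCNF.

Candidate key: {A, B}. Prime attributes: {A, B}.
For B, F → E we have {B, F}⁺ = {B, C, E, F, H}; {B, F} is not a superkey, so BCNF fails.
B, F → E has non-prime {E} on the right and a non-superkey on the left, so 3NF fails.
{B} is a proper subset of the key {A, B}, and {B}⁺ contains the non-prime attributes {C, H} — a partial dependency, so 2NF is violated.

1NF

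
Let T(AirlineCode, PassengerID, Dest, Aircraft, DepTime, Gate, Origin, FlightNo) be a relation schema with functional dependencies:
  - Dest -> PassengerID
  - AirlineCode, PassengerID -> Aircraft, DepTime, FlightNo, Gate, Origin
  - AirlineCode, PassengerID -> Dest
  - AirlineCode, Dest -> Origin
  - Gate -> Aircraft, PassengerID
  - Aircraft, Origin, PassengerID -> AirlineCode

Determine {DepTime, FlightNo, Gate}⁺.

Start with {DepTime, FlightNo, Gate}.
Gate -> Aircraft, PassengerID applies; add {Aircraft, PassengerID} → now {Aircraft, DepTime, FlightNo, Gate, PassengerID}.
No further FD applies.

{Aircraft, DepTime, FlightNo, Gate, PassengerID}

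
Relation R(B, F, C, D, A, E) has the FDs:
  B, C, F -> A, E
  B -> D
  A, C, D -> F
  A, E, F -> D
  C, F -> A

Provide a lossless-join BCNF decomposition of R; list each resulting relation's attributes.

{A, C, F}; {B, C, E, F}; {B, D}

Candidate keys of the original relation: {A, B, C}, {B, C, F}.
In {A, B, C, D, E, F}, {B} is not a superkey ({B}⁺ restricted to this set is {B, D}), so split on B -> D into {B, D} and {A, B, C, E, F}.
{B, D}: every determinant is a superkey — BCNF.
In {A, B, C, E, F}, {C, F} is not a superkey ({C, F}⁺ restricted to this set is {A, C, F}), so split on C, F -> A into {A, C, F} and {B, C, E, F}.
{A, C, F}: every determinant is a superkey — BCNF.
{B, C, E, F}: every determinant is a superkey — BCNF.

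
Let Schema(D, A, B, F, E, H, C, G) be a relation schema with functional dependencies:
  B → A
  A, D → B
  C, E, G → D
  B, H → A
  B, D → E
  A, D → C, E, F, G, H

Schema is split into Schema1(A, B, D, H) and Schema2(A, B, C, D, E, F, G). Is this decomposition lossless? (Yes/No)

Yes

The shared attributes are {A, B, D} and {A, B, D}⁺ = {A, B, C, D, E, F, G, H}.
Since Schema1 ⊆ {A, B, C, D, E, F, G, H}, the intersection is a superkey of Schema1; the decomposition is lossless.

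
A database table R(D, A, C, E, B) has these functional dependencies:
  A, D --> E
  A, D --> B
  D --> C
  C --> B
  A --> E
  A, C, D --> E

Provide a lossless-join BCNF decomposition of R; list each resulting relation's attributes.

Candidate key of the original relation: {A, D}.
{A, B, C, D, E}: {D} determines {B, C, D} here but is not a superkey — split on D --> B, C, giving {B, C, D} and {A, D, E}.
{B, C, D}: {C} determines {B, C} here but is not a superkey — split on C --> B, giving {B, C} and {C, D}.
{B, C} is in BCNF.
{C, D} is in BCNF.
{A, D, E}: {A} determines {A, E} here but is not a superkey — split on A --> E, giving {A, E} and {A, D}.
{A, E} is in BCNF.
{A, D} is in BCNF.

{A, D}; {A, E}; {B, C}; {C, D}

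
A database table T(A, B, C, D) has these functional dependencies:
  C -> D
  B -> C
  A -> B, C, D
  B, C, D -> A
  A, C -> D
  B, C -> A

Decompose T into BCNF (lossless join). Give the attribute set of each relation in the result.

{A, B, C}; {C, D}

Candidate keys of the original relation: {A}, {B}.
In {A, B, C, D}, {C} is not a superkey ({C}⁺ restricted to this set is {C, D}), so split on C -> D into {C, D} and {A, B, C}.
{C, D}: every determinant is a superkey — BCNF.
{A, B, C}: every determinant is a superkey — BCNF.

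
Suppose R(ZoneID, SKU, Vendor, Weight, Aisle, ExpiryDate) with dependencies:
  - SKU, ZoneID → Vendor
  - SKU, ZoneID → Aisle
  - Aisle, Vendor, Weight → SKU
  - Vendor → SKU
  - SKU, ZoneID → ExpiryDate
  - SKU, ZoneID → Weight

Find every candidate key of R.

{SKU, ZoneID}, {Vendor, ZoneID}

{ZoneID} never appears on the right of any FD, so every key must include it.
{SKU, ZoneID}⁺ = {Aisle, ExpiryDate, SKU, Vendor, Weight, ZoneID}, which is every attribute, so {SKU, ZoneID} is a candidate key.
{Vendor, ZoneID}⁺ = {Aisle, ExpiryDate, SKU, Vendor, Weight, ZoneID}, which is every attribute, so {Vendor, ZoneID} is a candidate key.
These are minimal and exhaustive — every other superkey contains one of them.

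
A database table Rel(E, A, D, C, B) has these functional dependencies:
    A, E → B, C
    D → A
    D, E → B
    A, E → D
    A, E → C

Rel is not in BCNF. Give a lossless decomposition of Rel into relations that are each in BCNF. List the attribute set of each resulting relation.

Candidate keys of the original relation: {A, E}, {D, E}.
{A, B, C, D, E}: {D} determines {A, D} here but is not a superkey — split on D → A, giving {A, D} and {B, C, D, E}.
{A, D} has no BCNF violation.
{B, C, D, E} has no BCNF violation.

{A, D}; {B, C, D, E}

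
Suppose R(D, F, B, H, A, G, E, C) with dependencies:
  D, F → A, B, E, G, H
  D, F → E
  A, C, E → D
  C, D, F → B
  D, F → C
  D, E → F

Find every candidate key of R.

{A, C, E}, {D, E}, {D, F}

{D, E} is a candidate key since {D, E}⁺ = {A, B, C, D, E, F, G, H} covers every attribute.
{D, F} is a candidate key since {D, F}⁺ = {A, B, C, D, E, F, G, H} covers every attribute.
{A, C, E} is a candidate key since {A, C, E}⁺ = {A, B, C, D, E, F, G, H} covers every attribute.
These are minimal and exhaustive — every other superkey contains one of them.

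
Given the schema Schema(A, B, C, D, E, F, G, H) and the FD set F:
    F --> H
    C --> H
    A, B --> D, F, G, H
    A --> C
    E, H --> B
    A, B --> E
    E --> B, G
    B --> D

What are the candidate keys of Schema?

{A, B}, {A, E}

Attributes never on any right-hand side: {A} — every candidate key must contain it.
{A, B} is a candidate key since {A, B}⁺ = {A, B, C, D, E, F, G, H} covers every attribute.
{A, E} is a candidate key since {A, E}⁺ = {A, B, C, D, E, F, G, H} covers every attribute.
These are minimal and exhaustive — every other superkey contains one of them.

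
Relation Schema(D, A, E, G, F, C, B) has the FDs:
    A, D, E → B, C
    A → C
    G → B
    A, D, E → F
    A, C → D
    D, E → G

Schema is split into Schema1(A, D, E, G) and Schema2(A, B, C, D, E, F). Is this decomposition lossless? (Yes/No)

Common attributes: {A, D, E}; their closure is {A, B, C, D, E, F, G}.
This includes all of Schema1, so the common attributes are a superkey of Schema1 — the join is lossless.

Yes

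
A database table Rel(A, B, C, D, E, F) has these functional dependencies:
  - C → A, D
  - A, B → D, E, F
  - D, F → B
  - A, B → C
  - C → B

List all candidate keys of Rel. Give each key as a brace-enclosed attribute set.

{A, B}, {A, D, F}, {C}

{C}⁺ = {A, B, C, D, E, F}, which is every attribute, so {C} is a candidate key.
{A, B}⁺ = {A, B, C, D, E, F}, which is every attribute, so {A, B} is a candidate key.
{A, D, F}⁺ = {A, B, C, D, E, F}, which is every attribute, so {A, D, F} is a candidate key.
No proper subset of any of these is a key, and no other minimal superkey exists.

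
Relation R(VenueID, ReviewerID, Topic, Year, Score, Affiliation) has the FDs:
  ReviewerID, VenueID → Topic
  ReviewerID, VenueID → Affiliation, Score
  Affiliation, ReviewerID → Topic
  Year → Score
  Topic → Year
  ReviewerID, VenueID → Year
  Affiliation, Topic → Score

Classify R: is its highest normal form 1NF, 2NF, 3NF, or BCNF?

Candidate key: {ReviewerID, VenueID}. Prime attributes: {ReviewerID, VenueID}.
For Affiliation, ReviewerID → Topic we have {Affiliation, ReviewerID}⁺ = {Affiliation, ReviewerID, Score, Topic, Year}; {Affiliation, ReviewerID} is not a superkey, so BCNF fails.
Because {Topic} is non-prime and the left side of Affiliation, ReviewerID → Topic is not a superkey, the relation is not in 3NF.
No non-prime attribute depends on a proper subset of any candidate key, so 2NF holds.

2NF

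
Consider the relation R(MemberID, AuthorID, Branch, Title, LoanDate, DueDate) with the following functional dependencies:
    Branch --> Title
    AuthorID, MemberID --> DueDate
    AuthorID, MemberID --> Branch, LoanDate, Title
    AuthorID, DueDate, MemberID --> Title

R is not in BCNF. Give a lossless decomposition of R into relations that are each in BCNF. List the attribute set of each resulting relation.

{AuthorID, Branch, DueDate, LoanDate, MemberID}; {Branch, Title}

Candidate key of the original relation: {AuthorID, MemberID}.
In {AuthorID, Branch, DueDate, LoanDate, MemberID, Title}, {Branch} is not a superkey ({Branch}⁺ restricted to this set is {Branch, Title}), so split on Branch --> Title into {Branch, Title} and {AuthorID, Branch, DueDate, LoanDate, MemberID}.
{Branch, Title} is in BCNF.
{AuthorID, Branch, DueDate, LoanDate, MemberID} is in BCNF.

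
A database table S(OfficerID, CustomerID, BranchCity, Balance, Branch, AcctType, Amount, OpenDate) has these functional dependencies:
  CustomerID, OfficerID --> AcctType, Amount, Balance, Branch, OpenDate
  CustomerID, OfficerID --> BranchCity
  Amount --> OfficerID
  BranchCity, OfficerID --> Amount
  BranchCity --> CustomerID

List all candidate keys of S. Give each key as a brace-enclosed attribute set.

{Amount, BranchCity}, {Amount, CustomerID}, {BranchCity, OfficerID}, {CustomerID, OfficerID}

Closure of {Amount, BranchCity} is {AcctType, Amount, Balance, Branch, BranchCity, CustomerID, OfficerID, OpenDate}, the whole schema; {Amount, BranchCity} is a candidate key.
Closure of {Amount, CustomerID} is {AcctType, Amount, Balance, Branch, BranchCity, CustomerID, OfficerID, OpenDate}, the whole schema; {Amount, CustomerID} is a candidate key.
Closure of {BranchCity, OfficerID} is {AcctType, Amount, Balance, Branch, BranchCity, CustomerID, OfficerID, OpenDate}, the whole schema; {BranchCity, OfficerID} is a candidate key.
Closure of {CustomerID, OfficerID} is {AcctType, Amount, Balance, Branch, BranchCity, CustomerID, OfficerID, OpenDate}, the whole schema; {CustomerID, OfficerID} is a candidate key.
Any other superkey properly contains one of these, so there are no further candidate keys.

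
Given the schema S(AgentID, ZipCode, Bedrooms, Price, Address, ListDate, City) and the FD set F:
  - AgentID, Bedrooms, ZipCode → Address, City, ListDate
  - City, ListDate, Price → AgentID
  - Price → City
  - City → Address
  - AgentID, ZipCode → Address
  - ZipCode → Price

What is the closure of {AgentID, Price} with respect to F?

{Address, AgentID, City, Price}

Start with {AgentID, Price}.
Price → City applies; add {City} → now {AgentID, City, Price}.
City → Address applies; add {Address} → now {Address, AgentID, City, Price}.
No further FD applies.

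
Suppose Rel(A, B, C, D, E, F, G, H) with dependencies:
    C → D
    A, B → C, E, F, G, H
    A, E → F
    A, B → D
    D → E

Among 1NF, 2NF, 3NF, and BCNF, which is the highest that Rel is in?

Candidate key: {A, B}. Prime attributes: {A, B}.
For C → D we have {C}⁺ = {C, D, E}; {C} is not a superkey, so BCNF fails.
C → D determines the non-prime attribute {D} from a non-superkey — 3NF is violated.
No proper subset of a key has a non-prime attribute in its closure, so there is no partial dependency; 2NF holds.

2NF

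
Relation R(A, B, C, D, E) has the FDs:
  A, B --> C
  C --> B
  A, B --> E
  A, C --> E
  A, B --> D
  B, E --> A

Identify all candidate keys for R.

{A, B} is a candidate key since {A, B}⁺ = {A, B, C, D, E} covers every attribute.
{A, C} is a candidate key since {A, C}⁺ = {A, B, C, D, E} covers every attribute.
{B, E} is a candidate key since {B, E}⁺ = {A, B, C, D, E} covers every attribute.
{C, E} is a candidate key since {C, E}⁺ = {A, B, C, D, E} covers every attribute.
Any other superkey properly contains one of these, so there are no further candidate keys.

{A, B}, {A, C}, {B, E}, {C, E}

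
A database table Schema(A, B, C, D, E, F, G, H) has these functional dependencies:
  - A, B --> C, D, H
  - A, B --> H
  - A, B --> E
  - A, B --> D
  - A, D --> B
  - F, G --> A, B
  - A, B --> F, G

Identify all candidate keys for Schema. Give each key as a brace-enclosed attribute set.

{A, B}, {A, D}, {F, G}

{A, B} is a candidate key since {A, B}⁺ = {A, B, C, D, E, F, G, H} covers every attribute.
{A, D} is a candidate key since {A, D}⁺ = {A, B, C, D, E, F, G, H} covers every attribute.
{F, G} is a candidate key since {F, G}⁺ = {A, B, C, D, E, F, G, H} covers every attribute.
No proper subset of any of these is a key, and no other minimal superkey exists.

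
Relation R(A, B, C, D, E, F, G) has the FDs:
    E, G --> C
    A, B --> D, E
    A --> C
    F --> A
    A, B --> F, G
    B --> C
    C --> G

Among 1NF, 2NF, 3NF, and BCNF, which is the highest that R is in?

Candidate keys: {A, B}, {B, F}. Prime attributes: {A, B, F}.
E, G --> C: {E, G}⁺ = {C, E, G}, which is not all of the attributes, so the left side is not a superkey — BCNF is violated.
Because {C} is non-prime and the left side of E, G --> C is not a superkey, the relation is not in 3NF.
Since {A} ⊂ {A, B} and {A}⁺ ⊇ {C, G} with {C, G} non-prime, there is a partial dependency; 2NF fails.

1NF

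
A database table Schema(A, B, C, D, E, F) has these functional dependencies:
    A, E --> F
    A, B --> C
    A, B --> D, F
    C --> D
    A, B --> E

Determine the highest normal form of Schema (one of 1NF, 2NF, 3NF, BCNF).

2NF

Candidate key: {A, B}. Prime attributes: {A, B}.
A, E --> F: {A, E}⁺ = {A, E, F}, which is not all of the attributes, so the left side is not a superkey — BCNF is violated.
A, E --> F determines the non-prime attribute {F} from a non-superkey — 3NF is violated.
Checking every proper subset of each key, none determines a non-prime attribute — 2NF is satisfied.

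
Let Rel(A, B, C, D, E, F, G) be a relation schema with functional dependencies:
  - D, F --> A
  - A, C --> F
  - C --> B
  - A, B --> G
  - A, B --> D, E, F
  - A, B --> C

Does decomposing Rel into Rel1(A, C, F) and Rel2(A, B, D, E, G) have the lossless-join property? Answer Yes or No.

The shared attributes are {A} and {A}⁺ = {A}.
Rel1 ⊄ {A} and Rel2 ⊄ {A}, so the split is lossy.

No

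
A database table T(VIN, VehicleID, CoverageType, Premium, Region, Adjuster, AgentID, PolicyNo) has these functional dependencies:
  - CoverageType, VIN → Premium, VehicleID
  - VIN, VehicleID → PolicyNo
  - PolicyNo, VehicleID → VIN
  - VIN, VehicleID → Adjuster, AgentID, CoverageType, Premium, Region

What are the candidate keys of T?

{CoverageType, VIN}, {PolicyNo, VehicleID}, {VIN, VehicleID}

{CoverageType, VIN} is a candidate key since {CoverageType, VIN}⁺ = {Adjuster, AgentID, CoverageType, PolicyNo, Premium, Region, VIN, VehicleID} covers every attribute.
{PolicyNo, VehicleID} is a candidate key since {PolicyNo, VehicleID}⁺ = {Adjuster, AgentID, CoverageType, PolicyNo, Premium, Region, VIN, VehicleID} covers every attribute.
{VIN, VehicleID} is a candidate key since {VIN, VehicleID}⁺ = {Adjuster, AgentID, CoverageType, PolicyNo, Premium, Region, VIN, VehicleID} covers every attribute.
No proper subset of any of these is a key, and no other minimal superkey exists.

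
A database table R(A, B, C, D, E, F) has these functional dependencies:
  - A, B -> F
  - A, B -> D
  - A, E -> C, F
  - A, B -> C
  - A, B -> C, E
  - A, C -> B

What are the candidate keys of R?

No FD produces {A}, so it must be in every candidate key.
{A, B} is a candidate key since {A, B}⁺ = {A, B, C, D, E, F} covers every attribute.
{A, C} is a candidate key since {A, C}⁺ = {A, B, C, D, E, F} covers every attribute.
{A, E} is a candidate key since {A, E}⁺ = {A, B, C, D, E, F} covers every attribute.
No proper subset of any of these is a key, and no other minimal superkey exists.

{A, B}, {A, C}, {A, E}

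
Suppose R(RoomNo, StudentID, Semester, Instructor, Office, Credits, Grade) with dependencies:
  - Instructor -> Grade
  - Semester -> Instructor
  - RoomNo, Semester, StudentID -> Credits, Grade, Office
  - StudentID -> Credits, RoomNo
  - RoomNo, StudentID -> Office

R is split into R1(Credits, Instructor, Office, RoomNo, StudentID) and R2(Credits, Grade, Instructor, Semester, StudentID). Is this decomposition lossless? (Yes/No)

R1 ∩ R2 = {Credits, Instructor, StudentID}; its closure under F is {Credits, Grade, Instructor, Office, RoomNo, StudentID}.
R1 is contained in that closure, so R1 ∩ R2 -> R1 holds and the join is lossless.

Yes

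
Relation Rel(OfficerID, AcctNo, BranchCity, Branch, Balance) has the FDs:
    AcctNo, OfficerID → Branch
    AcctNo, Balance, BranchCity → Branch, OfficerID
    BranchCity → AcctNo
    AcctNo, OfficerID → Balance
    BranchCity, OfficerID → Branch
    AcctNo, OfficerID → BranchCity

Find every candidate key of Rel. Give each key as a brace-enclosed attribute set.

Closure of {AcctNo, OfficerID} is {AcctNo, Balance, Branch, BranchCity, OfficerID}, the whole schema; {AcctNo, OfficerID} is a candidate key.
Closure of {Balance, BranchCity} is {AcctNo, Balance, Branch, BranchCity, OfficerID}, the whole schema; {Balance, BranchCity} is a candidate key.
Closure of {BranchCity, OfficerID} is {AcctNo, Balance, Branch, BranchCity, OfficerID}, the whole schema; {BranchCity, OfficerID} is a candidate key.
Any other superkey properly contains one of these, so there are no further candidate keys.

{AcctNo, OfficerID}, {Balance, BranchCity}, {BranchCity, OfficerID}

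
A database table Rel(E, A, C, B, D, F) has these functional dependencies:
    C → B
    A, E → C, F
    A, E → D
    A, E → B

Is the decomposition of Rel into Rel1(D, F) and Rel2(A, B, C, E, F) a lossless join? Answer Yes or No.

No

Common attributes: {F}; their closure is {F}.
Rel1 ⊄ {F} and Rel2 ⊄ {F}, so the split is lossy.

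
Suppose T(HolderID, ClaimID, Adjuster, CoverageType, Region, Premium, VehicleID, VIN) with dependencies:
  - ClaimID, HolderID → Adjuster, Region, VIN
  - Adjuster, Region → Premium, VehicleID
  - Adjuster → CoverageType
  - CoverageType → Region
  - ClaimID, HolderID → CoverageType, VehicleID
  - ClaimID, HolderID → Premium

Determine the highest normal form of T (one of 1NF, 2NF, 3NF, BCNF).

Candidate key: {ClaimID, HolderID}. Prime attributes: {ClaimID, HolderID}.
For Adjuster, Region → Premium, VehicleID we have {Adjuster, Region}⁺ = {Adjuster, CoverageType, Premium, Region, VehicleID}; {Adjuster, Region} is not a superkey, so BCNF fails.
Adjuster, Region → Premium, VehicleID has non-prime {Premium, VehicleID} on the right and a non-superkey on the left, so 3NF fails.
No non-prime attribute depends on a proper subset of any candidate key, so 2NF holds.

2NF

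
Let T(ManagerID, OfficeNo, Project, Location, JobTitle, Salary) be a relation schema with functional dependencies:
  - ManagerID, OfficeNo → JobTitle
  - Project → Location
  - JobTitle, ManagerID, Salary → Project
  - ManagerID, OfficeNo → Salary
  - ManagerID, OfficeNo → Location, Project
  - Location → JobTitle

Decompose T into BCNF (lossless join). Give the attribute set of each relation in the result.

{JobTitle, Location}; {Location, Project}; {ManagerID, OfficeNo, Project, Salary}

Candidate key of the original relation: {ManagerID, OfficeNo}.
Within {JobTitle, Location, ManagerID, OfficeNo, Project, Salary}: {Project}⁺ ∩ {JobTitle, Location, ManagerID, OfficeNo, Project, Salary} = {JobTitle, Location, Project}, not the whole set, so Project → JobTitle, Location violates BCNF; decompose into {JobTitle, Location, Project} and {ManagerID, OfficeNo, Project, Salary}.
Within {JobTitle, Location, Project}: {Location}⁺ ∩ {JobTitle, Location, Project} = {JobTitle, Location}, not the whole set, so Location → JobTitle violates BCNF; decompose into {JobTitle, Location} and {Location, Project}.
{JobTitle, Location} has no BCNF violation.
{Location, Project} has no BCNF violation.
{ManagerID, OfficeNo, Project, Salary} has no BCNF violation.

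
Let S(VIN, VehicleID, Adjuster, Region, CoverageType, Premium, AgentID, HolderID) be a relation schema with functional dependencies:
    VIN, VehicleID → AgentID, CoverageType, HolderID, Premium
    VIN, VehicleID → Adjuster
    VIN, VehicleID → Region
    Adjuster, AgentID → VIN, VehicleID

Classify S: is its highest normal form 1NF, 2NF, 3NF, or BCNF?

Candidate keys: {Adjuster, AgentID}, {VIN, VehicleID}. Prime attributes: {Adjuster, AgentID, VIN, VehicleID}.
The left-hand side of every FD is a superkey, so BCNF is satisfied.

BCNF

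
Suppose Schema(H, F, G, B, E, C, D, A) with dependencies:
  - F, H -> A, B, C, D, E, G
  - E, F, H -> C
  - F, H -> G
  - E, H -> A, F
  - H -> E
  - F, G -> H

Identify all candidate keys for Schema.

{F, G}, {H}

Closure of {H} is {A, B, C, D, E, F, G, H}, the whole schema; {H} is a candidate key.
Closure of {F, G} is {A, B, C, D, E, F, G, H}, the whole schema; {F, G} is a candidate key.
These are minimal and exhaustive — every other superkey contains one of them.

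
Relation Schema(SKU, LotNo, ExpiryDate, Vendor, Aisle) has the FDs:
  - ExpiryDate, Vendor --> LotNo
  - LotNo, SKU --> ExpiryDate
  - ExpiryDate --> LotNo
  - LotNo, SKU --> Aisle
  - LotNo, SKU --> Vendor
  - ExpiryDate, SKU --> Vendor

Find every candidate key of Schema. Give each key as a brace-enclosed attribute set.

Attributes never on any right-hand side: {SKU} — every candidate key must contain it.
{ExpiryDate, SKU}⁺ = {Aisle, ExpiryDate, LotNo, SKU, Vendor}, which is every attribute, so {ExpiryDate, SKU} is a candidate key.
{LotNo, SKU}⁺ = {Aisle, ExpiryDate, LotNo, SKU, Vendor}, which is every attribute, so {LotNo, SKU} is a candidate key.
These are minimal and exhaustive — every other superkey contains one of them.

{ExpiryDate, SKU}, {LotNo, SKU}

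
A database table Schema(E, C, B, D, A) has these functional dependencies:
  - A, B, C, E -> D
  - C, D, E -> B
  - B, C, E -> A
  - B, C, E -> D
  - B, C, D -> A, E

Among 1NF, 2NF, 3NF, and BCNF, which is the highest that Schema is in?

Candidate keys: {B, C, D}, {B, C, E}, {C, D, E}. Prime attributes: {B, C, D, E}.
The left-hand side of every FD is a superkey, so BCNF is satisfied.

BCNF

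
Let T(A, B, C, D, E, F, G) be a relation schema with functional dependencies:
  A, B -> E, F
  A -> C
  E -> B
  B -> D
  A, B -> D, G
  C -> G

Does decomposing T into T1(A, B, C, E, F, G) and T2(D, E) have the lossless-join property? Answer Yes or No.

T1 ∩ T2 = {E}; its closure under F is {B, D, E}.
Since T2 ⊆ {B, D, E}, the intersection is a superkey of T2; the decomposition is lossless.

Yes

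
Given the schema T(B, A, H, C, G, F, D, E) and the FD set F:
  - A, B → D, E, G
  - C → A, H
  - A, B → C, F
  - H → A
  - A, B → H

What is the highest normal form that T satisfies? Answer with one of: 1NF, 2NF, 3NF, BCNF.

Candidate keys: {A, B}, {B, C}, {B, H}. Prime attributes: {A, B, C, H}.
C → A, H: {C}⁺ = {A, C, H}, which is not all of the attributes, so the left side is not a superkey — BCNF is violated.
But every attribute on its right side ({A, H}) is prime, and the same holds for every other non-superkey FD, so 3NF still holds.

3NF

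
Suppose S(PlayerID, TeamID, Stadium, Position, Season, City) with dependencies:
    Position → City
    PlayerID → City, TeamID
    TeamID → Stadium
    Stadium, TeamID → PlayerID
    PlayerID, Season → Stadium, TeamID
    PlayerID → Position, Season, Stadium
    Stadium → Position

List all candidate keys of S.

{PlayerID}⁺ = {City, PlayerID, Position, Season, Stadium, TeamID} — all of the relation — so {PlayerID} is a candidate key.
{TeamID}⁺ = {City, PlayerID, Position, Season, Stadium, TeamID} — all of the relation — so {TeamID} is a candidate key.
These are minimal and exhaustive — every other superkey contains one of them.

{PlayerID}, {TeamID}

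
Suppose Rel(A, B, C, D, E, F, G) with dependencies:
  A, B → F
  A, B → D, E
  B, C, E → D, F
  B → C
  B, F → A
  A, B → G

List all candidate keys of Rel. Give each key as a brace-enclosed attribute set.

{A, B}, {B, E}, {B, F}

{B} never appears on the right of any FD, so every key must include it.
{A, B} is a candidate key since {A, B}⁺ = {A, B, C, D, E, F, G} covers every attribute.
{B, E} is a candidate key since {B, E}⁺ = {A, B, C, D, E, F, G} covers every attribute.
{B, F} is a candidate key since {B, F}⁺ = {A, B, C, D, E, F, G} covers every attribute.
No proper subset of any of these is a key, and no other minimal superkey exists.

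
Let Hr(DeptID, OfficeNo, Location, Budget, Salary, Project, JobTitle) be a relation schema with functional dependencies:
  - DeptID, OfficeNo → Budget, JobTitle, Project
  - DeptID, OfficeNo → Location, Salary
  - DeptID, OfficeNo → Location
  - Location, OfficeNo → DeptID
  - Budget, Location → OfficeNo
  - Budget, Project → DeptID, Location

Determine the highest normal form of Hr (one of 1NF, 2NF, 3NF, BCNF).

Candidate keys: {Budget, Location}, {Budget, Project}, {DeptID, OfficeNo}, {Location, OfficeNo}. Prime attributes: {Budget, DeptID, Location, OfficeNo, Project}.
Every FD has a superkey on the left, so the relation is in BCNF.

BCNF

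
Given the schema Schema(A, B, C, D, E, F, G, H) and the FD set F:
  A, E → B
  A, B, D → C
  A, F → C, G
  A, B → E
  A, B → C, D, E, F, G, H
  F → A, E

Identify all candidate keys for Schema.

{A, B}, {A, E}, {F}

Closure of {F} is {A, B, C, D, E, F, G, H}, the whole schema; {F} is a candidate key.
Closure of {A, B} is {A, B, C, D, E, F, G, H}, the whole schema; {A, B} is a candidate key.
Closure of {A, E} is {A, B, C, D, E, F, G, H}, the whole schema; {A, E} is a candidate key.
These are minimal and exhaustive — every other superkey contains one of them.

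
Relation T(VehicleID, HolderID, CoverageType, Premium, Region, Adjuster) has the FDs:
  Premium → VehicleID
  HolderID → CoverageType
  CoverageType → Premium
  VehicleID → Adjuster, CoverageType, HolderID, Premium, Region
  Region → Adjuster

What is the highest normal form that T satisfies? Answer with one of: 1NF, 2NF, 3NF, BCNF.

Candidate keys: {CoverageType}, {HolderID}, {Premium}, {VehicleID}. Prime attributes: {CoverageType, HolderID, Premium, VehicleID}.
Region → Adjuster: {Region}⁺ = {Adjuster, Region}, which is not all of the attributes, so the left side is not a superkey — BCNF is violated.
Region → Adjuster determines the non-prime attribute {Adjuster} from a non-superkey — 3NF is violated.
All keys have size 1, which rules out partial dependencies — 2NF is satisfied.

2NF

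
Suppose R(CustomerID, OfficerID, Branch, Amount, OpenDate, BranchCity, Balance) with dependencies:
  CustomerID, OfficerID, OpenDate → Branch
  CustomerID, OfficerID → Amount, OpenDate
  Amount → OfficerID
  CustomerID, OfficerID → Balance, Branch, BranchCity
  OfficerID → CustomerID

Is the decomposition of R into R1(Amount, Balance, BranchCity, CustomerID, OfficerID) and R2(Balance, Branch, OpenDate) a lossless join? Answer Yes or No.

The shared attributes are {Balance} and {Balance}⁺ = {Balance}.
R1 ⊄ {Balance} and R2 ⊄ {Balance}, so the split is lossy.

No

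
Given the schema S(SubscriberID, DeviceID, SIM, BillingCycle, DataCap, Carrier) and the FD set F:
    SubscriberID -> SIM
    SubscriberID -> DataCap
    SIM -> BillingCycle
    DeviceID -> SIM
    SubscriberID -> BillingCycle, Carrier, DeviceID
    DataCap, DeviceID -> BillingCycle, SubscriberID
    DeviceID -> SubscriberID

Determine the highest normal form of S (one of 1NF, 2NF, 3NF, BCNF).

2NF

Candidate keys: {DeviceID}, {SubscriberID}. Prime attributes: {DeviceID, SubscriberID}.
SIM -> BillingCycle breaks BCNF: {SIM}⁺ = {BillingCycle, SIM}, so {SIM} is not a superkey.
SIM -> BillingCycle has non-prime {BillingCycle} on the right and a non-superkey on the left, so 3NF fails.
Every candidate key is a single attribute, so no partial dependency is possible; 2NF holds.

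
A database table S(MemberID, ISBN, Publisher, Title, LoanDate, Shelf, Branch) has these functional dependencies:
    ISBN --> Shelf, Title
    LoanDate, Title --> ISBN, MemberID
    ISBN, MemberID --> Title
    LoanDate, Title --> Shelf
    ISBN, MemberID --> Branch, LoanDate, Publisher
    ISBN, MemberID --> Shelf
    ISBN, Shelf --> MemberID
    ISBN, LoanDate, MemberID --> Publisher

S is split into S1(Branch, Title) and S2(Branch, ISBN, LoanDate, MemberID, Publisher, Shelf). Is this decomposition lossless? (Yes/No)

No

Common attributes: {Branch}; their closure is {Branch}.
Neither S1 nor S2 is contained in that closure, so the decomposition is lossy.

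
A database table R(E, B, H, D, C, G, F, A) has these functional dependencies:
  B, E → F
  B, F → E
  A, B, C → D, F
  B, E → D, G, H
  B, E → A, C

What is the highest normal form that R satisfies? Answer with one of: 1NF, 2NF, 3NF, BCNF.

BCNF

Candidate keys: {A, B, C}, {B, E}, {B, F}. Prime attributes: {A, B, C, E, F}.
Every FD has a superkey on the left, so the relation is in BCNF.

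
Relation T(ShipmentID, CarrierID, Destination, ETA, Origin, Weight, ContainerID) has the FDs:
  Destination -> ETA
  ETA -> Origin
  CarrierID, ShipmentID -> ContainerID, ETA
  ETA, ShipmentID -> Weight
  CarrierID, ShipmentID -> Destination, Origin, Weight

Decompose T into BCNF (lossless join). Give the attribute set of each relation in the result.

Candidate key of the original relation: {CarrierID, ShipmentID}.
Within {CarrierID, ContainerID, Destination, ETA, Origin, ShipmentID, Weight}: {Destination}⁺ ∩ {CarrierID, ContainerID, Destination, ETA, Origin, ShipmentID, Weight} = {Destination, ETA, Origin}, not the whole set, so Destination -> ETA, Origin violates BCNF; decompose into {Destination, ETA, Origin} and {CarrierID, ContainerID, Destination, ShipmentID, Weight}.
Within {Destination, ETA, Origin}: {ETA}⁺ ∩ {Destination, ETA, Origin} = {ETA, Origin}, not the whole set, so ETA -> Origin violates BCNF; decompose into {ETA, Origin} and {Destination, ETA}.
{ETA, Origin} is in BCNF.
{Destination, ETA} is in BCNF.
Within {CarrierID, ContainerID, Destination, ShipmentID, Weight}: {Destination, ShipmentID}⁺ ∩ {CarrierID, ContainerID, Destination, ShipmentID, Weight} = {Destination, ShipmentID, Weight}, not the whole set, so Destination, ShipmentID -> Weight violates BCNF; decompose into {Destination, ShipmentID, Weight} and {CarrierID, ContainerID, Destination, ShipmentID}.
{Destination, ShipmentID, Weight} is in BCNF.
{CarrierID, ContainerID, Destination, ShipmentID} is in BCNF.

{CarrierID, ContainerID, Destination, ShipmentID}; {Destination, ETA}; {Destination, ShipmentID, Weight}; {ETA, Origin}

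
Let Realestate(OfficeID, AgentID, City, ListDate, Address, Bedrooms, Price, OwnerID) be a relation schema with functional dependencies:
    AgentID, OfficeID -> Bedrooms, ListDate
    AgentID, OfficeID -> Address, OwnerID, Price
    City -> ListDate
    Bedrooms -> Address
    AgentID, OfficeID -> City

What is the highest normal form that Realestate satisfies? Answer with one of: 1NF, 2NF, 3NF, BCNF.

Candidate key: {AgentID, OfficeID}. Prime attributes: {AgentID, OfficeID}.
City -> ListDate breaks BCNF: {City}⁺ = {City, ListDate}, so {City} is not a superkey.
Because {ListDate} is non-prime and the left side of City -> ListDate is not a superkey, the relation is not in 3NF.
Checking every proper subset of each key, none determines a non-prime attribute — 2NF is satisfied.

2NF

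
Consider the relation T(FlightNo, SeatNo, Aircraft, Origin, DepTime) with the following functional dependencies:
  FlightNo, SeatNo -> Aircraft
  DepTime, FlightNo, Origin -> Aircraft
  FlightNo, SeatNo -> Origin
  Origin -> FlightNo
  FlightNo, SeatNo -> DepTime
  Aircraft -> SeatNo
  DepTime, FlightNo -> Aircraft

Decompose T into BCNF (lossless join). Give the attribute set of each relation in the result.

Candidate keys of the original relation: {Aircraft, FlightNo}, {Aircraft, Origin}, {DepTime, FlightNo}, {DepTime, Origin}, {FlightNo, SeatNo}, {Origin, SeatNo}.
{Aircraft, DepTime, FlightNo, Origin, SeatNo}: {Origin} determines {FlightNo, Origin} here but is not a superkey — split on Origin -> FlightNo, giving {FlightNo, Origin} and {Aircraft, DepTime, Origin, SeatNo}.
{FlightNo, Origin} is in BCNF.
{Aircraft, DepTime, Origin, SeatNo}: {Aircraft} determines {Aircraft, SeatNo} here but is not a superkey — split on Aircraft -> SeatNo, giving {Aircraft, SeatNo} and {Aircraft, DepTime, Origin}.
{Aircraft, SeatNo} is in BCNF.
{Aircraft, DepTime, Origin} is in BCNF.

{Aircraft, DepTime, Origin}; {Aircraft, SeatNo}; {FlightNo, Origin}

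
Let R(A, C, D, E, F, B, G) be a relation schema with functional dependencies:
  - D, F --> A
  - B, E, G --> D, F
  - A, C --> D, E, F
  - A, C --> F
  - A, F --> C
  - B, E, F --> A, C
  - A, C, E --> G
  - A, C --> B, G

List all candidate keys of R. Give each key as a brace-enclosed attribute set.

{A, C}, {A, F}, {B, E, F}, {B, E, G}, {D, F}

{A, C}⁺ = {A, B, C, D, E, F, G}, which is every attribute, so {A, C} is a candidate key.
{A, F}⁺ = {A, B, C, D, E, F, G}, which is every attribute, so {A, F} is a candidate key.
{D, F}⁺ = {A, B, C, D, E, F, G}, which is every attribute, so {D, F} is a candidate key.
{B, E, F}⁺ = {A, B, C, D, E, F, G}, which is every attribute, so {B, E, F} is a candidate key.
{B, E, G}⁺ = {A, B, C, D, E, F, G}, which is every attribute, so {B, E, G} is a candidate key.
Any other superkey properly contains one of these, so there are no further candidate keys.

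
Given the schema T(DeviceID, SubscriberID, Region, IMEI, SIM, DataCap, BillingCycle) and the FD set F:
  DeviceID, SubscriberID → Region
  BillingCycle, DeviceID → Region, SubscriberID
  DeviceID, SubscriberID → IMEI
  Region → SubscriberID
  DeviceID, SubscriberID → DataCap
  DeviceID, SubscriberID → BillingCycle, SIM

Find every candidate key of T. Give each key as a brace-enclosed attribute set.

{BillingCycle, DeviceID}, {DeviceID, Region}, {DeviceID, SubscriberID}

{DeviceID} never appears on the right of any FD, so every key must include it.
{BillingCycle, DeviceID}⁺ = {BillingCycle, DataCap, DeviceID, IMEI, Region, SIM, SubscriberID}, which is every attribute, so {BillingCycle, DeviceID} is a candidate key.
{DeviceID, Region}⁺ = {BillingCycle, DataCap, DeviceID, IMEI, Region, SIM, SubscriberID}, which is every attribute, so {DeviceID, Region} is a candidate key.
{DeviceID, SubscriberID}⁺ = {BillingCycle, DataCap, DeviceID, IMEI, Region, SIM, SubscriberID}, which is every attribute, so {DeviceID, SubscriberID} is a candidate key.
No proper subset of any of these is a key, and no other minimal superkey exists.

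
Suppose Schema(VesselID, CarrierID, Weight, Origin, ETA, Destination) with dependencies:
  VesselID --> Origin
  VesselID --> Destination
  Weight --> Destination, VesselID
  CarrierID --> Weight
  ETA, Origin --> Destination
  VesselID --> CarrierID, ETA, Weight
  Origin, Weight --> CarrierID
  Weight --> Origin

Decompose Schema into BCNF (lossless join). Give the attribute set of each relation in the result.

Candidate keys of the original relation: {CarrierID}, {VesselID}, {Weight}.
Within {CarrierID, Destination, ETA, Origin, VesselID, Weight}: {ETA, Origin}⁺ ∩ {CarrierID, Destination, ETA, Origin, VesselID, Weight} = {Destination, ETA, Origin}, not the whole set, so ETA, Origin --> Destination violates BCNF; decompose into {Destination, ETA, Origin} and {CarrierID, ETA, Origin, VesselID, Weight}.
{Destination, ETA, Origin} is in BCNF.
{CarrierID, ETA, Origin, VesselID, Weight} is in BCNF.

{CarrierID, ETA, Origin, VesselID, Weight}; {Destination, ETA, Origin}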